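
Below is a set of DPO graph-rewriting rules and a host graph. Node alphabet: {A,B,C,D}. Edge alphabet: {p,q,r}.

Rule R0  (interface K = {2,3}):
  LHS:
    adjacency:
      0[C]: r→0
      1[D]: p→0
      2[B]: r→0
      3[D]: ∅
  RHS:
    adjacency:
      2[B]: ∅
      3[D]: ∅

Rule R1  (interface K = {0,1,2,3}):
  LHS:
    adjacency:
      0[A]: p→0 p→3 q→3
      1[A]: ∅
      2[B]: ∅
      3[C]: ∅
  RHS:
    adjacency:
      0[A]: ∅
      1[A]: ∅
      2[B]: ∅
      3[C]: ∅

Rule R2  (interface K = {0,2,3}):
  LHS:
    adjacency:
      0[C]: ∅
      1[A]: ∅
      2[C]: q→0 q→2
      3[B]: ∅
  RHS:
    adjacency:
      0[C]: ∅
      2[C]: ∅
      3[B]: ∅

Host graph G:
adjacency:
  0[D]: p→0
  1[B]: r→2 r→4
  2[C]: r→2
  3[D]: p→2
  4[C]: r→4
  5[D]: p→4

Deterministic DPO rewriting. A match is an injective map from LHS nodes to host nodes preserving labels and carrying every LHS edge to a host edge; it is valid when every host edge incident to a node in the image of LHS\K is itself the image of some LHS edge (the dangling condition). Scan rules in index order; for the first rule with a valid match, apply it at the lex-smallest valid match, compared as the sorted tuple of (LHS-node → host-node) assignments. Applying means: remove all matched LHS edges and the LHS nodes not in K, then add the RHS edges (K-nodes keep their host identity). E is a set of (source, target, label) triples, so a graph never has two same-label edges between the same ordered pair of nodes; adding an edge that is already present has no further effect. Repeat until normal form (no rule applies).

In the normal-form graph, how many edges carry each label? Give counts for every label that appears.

initial: |V|=6 |E|=7  E = 0-p->0 1-r->2 1-r->4 2-r->2 3-p->2 4-r->4 5-p->4
step 1: apply R0 at {0↦2, 1↦3, 2↦1, 3↦0}  → |V|=4 |E|=4  E = 0-p->0 1-r->4 4-r->4 5-p->4
step 2: apply R0 at {0↦4, 1↦5, 2↦1, 3↦0}  → |V|=2 |E|=1  E = 0-p->0
final graph: no rule applies after step 2
NF edges: [(0, 0, 'p')]

Answer: p:1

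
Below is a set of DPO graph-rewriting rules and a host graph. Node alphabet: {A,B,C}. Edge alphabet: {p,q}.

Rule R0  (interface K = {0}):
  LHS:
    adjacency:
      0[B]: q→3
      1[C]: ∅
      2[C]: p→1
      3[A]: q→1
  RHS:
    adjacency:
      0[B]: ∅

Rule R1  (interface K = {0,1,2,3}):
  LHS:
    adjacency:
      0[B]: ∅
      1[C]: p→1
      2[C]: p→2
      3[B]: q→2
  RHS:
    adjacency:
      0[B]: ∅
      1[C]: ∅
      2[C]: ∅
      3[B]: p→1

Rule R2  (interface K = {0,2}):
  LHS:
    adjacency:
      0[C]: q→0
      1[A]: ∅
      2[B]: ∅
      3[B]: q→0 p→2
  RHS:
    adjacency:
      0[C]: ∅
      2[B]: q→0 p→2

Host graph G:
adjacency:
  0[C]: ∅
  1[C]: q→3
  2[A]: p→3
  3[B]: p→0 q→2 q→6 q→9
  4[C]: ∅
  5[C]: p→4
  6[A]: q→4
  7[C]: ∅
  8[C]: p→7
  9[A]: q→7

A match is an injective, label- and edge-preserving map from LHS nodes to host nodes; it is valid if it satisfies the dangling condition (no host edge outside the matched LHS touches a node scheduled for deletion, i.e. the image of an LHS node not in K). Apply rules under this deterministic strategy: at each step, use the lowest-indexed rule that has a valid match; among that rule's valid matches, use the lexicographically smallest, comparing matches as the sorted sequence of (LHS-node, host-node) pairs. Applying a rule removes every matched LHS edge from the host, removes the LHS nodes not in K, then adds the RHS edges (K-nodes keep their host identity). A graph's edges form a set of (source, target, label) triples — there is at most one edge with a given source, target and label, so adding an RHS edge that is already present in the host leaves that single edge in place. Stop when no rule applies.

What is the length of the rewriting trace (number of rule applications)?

[0] host  ⇒  10 nodes, 10 edges  {1-q->3 2-p->3 3-p->0 3-q->2 3-q->6 3-q->9 5-p->4 6-q->4 8-p->7 9-q->7}
[1] R0 @ {0↦3, 1↦4, 2↦5, 3↦6}  ⇒  7 nodes, 7 edges  {1-q->3 2-p->3 3-p->0 3-q->2 3-q->9 8-p->7 9-q->7}
[2] R0 @ {0↦3, 1↦7, 2↦8, 3↦9}  ⇒  4 nodes, 4 edges  {1-q->3 2-p->3 3-p->0 3-q->2}
halt: no rule applies after step 2

Answer: 2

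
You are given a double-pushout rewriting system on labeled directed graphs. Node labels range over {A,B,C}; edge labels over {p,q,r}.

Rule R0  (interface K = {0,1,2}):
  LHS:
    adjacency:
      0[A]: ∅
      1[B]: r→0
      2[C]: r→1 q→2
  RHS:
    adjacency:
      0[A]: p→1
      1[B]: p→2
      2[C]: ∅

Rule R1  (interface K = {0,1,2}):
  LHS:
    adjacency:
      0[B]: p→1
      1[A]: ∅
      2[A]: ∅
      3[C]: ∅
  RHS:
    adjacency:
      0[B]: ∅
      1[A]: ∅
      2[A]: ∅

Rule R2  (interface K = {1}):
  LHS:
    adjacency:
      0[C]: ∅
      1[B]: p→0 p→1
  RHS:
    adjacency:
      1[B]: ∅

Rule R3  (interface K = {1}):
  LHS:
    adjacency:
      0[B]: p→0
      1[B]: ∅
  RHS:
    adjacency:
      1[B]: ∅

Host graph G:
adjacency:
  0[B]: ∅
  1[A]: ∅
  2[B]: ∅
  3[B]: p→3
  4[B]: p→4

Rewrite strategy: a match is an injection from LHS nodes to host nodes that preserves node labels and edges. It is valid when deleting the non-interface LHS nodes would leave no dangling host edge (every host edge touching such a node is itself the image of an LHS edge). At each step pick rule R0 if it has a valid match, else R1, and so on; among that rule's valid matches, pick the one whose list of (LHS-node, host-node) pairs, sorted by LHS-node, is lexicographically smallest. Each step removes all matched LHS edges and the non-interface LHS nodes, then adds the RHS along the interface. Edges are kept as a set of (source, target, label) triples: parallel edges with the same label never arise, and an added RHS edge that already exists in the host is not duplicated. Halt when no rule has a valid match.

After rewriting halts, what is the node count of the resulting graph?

Answer: 3

Steps:
[0] host  ⇒  5 nodes, 2 edges  {3-p->3 4-p->4}
[1] R3 @ {0↦3, 1↦0}  ⇒  4 nodes, 1 edges  {4-p->4}
[2] R3 @ {0↦4, 1↦0}  ⇒  3 nodes, 0 edges  {∅}
halt: no rule applies after step 2
NF nodes: {0:B, 1:A, 2:B}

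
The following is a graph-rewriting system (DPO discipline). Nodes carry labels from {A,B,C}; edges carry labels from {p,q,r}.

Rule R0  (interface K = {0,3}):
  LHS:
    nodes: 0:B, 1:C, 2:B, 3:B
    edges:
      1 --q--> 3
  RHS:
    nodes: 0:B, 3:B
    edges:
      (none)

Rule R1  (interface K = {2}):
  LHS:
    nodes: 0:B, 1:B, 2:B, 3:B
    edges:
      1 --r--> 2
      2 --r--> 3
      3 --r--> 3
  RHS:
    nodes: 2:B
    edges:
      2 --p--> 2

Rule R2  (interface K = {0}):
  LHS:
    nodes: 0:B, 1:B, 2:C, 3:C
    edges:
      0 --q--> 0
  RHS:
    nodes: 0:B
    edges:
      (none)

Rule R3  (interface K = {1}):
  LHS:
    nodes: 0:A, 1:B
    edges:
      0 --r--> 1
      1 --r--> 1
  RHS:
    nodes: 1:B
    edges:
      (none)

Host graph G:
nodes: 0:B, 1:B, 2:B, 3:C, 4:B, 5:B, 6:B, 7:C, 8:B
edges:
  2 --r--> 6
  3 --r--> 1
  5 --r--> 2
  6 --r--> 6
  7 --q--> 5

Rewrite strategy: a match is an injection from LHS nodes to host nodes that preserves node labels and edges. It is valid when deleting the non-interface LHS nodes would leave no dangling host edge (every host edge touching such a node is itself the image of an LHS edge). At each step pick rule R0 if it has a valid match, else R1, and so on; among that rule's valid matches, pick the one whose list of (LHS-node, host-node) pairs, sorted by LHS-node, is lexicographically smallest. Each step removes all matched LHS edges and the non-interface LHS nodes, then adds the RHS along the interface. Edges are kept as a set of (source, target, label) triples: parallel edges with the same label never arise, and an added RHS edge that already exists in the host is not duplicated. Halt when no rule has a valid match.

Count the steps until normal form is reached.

start.  V:9 E:5  edges: 2-r->6 3-r->1 5-r->2 6-r->6 7-q->5
1. fire R0 via {0↦0, 1↦7, 2↦4, 3↦5}  →  V:7 E:4  edges: 2-r->6 3-r->1 5-r->2 6-r->6
2. fire R1 via {0↦0, 1↦5, 2↦2, 3↦6}  →  V:4 E:2  edges: 2-p->2 3-r->1
normal form: no rule applies after step 2

Answer: 2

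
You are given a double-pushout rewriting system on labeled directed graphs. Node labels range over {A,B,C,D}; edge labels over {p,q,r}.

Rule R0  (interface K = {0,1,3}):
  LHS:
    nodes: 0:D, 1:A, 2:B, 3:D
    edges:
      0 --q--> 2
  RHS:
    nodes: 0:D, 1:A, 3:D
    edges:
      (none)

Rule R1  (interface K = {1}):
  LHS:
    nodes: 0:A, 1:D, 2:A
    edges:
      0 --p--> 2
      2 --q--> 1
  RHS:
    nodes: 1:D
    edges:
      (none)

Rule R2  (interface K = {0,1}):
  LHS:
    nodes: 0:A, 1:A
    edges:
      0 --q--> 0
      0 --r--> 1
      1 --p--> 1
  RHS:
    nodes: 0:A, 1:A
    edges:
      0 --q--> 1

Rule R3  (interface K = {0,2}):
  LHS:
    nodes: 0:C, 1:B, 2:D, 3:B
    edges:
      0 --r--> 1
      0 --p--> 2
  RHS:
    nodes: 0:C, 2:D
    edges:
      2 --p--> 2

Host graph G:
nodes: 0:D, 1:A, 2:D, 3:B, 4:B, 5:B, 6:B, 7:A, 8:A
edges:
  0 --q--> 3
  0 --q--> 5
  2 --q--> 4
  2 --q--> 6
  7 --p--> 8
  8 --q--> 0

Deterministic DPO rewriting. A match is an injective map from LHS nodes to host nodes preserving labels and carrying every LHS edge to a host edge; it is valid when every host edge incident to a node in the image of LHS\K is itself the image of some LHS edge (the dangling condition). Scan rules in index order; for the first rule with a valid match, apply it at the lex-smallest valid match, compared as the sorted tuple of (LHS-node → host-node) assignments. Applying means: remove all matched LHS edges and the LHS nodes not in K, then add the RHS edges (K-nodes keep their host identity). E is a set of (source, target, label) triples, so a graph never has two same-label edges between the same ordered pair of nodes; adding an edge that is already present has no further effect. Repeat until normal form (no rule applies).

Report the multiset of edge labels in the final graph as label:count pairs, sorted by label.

Answer: (no edges)

Steps:
start.  V:9 E:6  edges: 0-q->3 0-q->5 2-q->4 2-q->6 7-p->8 8-q->0
1. fire R0 via {0↦0, 1↦1, 2↦3, 3↦2}  →  V:8 E:5  edges: 0-q->5 2-q->4 2-q->6 7-p->8 8-q->0
2. fire R0 via {0↦0, 1↦1, 2↦5, 3↦2}  →  V:7 E:4  edges: 2-q->4 2-q->6 7-p->8 8-q->0
3. fire R0 via {0↦2, 1↦1, 2↦4, 3↦0}  →  V:6 E:3  edges: 2-q->6 7-p->8 8-q->0
4. fire R0 via {0↦2, 1↦1, 2↦6, 3↦0}  →  V:5 E:2  edges: 7-p->8 8-q->0
5. fire R1 via {0↦7, 1↦0, 2↦8}  →  V:3 E:0  edges: ∅
halt: no rule applies after step 5
NF edges: []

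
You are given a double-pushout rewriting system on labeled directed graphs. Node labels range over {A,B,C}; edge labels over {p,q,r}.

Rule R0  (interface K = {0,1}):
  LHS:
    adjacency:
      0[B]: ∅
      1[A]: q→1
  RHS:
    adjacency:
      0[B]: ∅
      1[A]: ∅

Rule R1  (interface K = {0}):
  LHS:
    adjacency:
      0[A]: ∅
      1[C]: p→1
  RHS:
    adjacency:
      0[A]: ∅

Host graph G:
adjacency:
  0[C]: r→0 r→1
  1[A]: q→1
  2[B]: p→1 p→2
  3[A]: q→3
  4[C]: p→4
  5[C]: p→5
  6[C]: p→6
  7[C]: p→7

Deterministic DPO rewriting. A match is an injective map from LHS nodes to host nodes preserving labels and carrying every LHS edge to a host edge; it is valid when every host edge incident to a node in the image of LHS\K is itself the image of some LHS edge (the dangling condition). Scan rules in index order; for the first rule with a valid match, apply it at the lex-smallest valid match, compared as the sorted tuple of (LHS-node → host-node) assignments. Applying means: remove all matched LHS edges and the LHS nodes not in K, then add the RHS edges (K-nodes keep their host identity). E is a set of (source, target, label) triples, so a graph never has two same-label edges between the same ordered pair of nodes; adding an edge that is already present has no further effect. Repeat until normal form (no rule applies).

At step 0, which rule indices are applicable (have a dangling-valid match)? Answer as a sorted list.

Answer: [R0,R1]

Derivation:
R0: 2 valid matches — {0↦2, 1↦1}, {0↦2, 1↦3}
R1: 8 valid matches — {0↦1, 1↦4}, {0↦1, 1↦5}, {0↦1, 1↦6} (+5 more)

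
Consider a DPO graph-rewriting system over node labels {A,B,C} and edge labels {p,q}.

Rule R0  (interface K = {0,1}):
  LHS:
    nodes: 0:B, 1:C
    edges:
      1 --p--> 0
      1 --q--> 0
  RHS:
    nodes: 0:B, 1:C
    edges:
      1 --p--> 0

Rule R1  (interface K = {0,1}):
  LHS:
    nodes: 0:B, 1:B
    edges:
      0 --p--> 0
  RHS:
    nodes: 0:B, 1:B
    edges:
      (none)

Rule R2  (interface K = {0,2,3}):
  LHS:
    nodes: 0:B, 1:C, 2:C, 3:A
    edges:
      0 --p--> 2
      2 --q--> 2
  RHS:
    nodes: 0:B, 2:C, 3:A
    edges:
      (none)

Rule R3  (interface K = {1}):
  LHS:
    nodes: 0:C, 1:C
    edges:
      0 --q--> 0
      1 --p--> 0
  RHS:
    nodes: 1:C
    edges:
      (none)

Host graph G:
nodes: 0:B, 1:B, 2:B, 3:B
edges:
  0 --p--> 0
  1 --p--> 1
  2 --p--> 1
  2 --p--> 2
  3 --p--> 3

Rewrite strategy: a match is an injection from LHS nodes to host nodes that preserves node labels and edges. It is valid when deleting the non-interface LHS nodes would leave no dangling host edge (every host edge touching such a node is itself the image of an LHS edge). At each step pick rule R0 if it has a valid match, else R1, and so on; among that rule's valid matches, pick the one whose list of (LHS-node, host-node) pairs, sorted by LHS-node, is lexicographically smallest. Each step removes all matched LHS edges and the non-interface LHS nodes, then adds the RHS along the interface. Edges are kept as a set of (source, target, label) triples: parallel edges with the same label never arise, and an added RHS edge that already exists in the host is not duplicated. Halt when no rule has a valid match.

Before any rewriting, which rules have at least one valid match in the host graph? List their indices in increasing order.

R0: no valid match — LHS pattern not found
R1: 12 valid matches — {0↦0, 1↦1}, {0↦0, 1↦2}, {0↦0, 1↦3} (+9 more)
R2: no valid match — LHS pattern not found
R3: no valid match — LHS pattern not found

Answer: [R1]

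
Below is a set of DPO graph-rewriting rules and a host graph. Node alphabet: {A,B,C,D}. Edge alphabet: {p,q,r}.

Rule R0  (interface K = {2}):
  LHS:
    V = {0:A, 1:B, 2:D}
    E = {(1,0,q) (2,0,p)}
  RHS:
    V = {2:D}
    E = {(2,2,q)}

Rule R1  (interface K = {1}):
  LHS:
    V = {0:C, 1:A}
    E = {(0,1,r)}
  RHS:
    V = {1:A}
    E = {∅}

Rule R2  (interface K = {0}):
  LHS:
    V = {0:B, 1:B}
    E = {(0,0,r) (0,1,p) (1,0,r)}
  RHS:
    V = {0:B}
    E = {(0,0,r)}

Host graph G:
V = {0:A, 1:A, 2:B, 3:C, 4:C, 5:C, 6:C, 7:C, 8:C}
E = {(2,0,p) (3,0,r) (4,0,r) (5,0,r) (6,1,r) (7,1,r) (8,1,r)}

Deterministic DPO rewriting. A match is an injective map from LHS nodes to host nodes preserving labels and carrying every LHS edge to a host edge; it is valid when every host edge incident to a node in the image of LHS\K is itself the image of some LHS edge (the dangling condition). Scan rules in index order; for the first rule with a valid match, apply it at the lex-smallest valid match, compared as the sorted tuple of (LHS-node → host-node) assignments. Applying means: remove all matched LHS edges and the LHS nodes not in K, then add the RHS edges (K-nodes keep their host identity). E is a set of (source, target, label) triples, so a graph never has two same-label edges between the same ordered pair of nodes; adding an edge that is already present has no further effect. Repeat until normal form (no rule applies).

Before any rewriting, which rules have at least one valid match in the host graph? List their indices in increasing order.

R0: no valid match — LHS pattern not found
R1: 6 valid matches — {0↦3, 1↦0}, {0↦4, 1↦0}, {0↦5, 1↦0} (+3 more)
R2: no valid match — LHS pattern not found

Answer: [R1]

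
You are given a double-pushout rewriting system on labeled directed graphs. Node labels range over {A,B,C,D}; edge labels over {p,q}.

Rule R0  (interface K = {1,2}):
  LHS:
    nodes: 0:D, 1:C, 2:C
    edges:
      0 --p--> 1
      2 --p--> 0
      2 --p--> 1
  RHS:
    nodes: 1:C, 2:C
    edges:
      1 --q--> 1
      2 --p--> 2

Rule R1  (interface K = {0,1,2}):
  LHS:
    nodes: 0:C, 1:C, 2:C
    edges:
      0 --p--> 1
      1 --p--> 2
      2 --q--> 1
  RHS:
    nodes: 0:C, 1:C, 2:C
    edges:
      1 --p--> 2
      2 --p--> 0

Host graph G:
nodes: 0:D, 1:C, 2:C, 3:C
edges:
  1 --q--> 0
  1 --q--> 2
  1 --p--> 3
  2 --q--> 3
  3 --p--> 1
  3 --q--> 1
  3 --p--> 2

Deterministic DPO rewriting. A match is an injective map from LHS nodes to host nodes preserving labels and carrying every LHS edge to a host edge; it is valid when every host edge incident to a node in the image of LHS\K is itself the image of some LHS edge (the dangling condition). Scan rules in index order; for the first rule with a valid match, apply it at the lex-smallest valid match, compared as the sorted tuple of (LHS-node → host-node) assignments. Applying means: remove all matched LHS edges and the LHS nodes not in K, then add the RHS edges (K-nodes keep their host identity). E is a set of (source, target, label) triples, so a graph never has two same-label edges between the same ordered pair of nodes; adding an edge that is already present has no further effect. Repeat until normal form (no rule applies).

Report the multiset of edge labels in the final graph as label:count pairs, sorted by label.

Answer: p:3 q:1

Rewrite trace:
initial: |V|=4 |E|=7  E = 1-q->0 1-q->2 1-p->3 2-q->3 3-p->1 3-q->1 3-p->2
step 1: apply R1 at {0↦1, 1↦3, 2↦2}  → |V|=4 |E|=6  E = 1-q->0 1-q->2 2-p->1 3-p->1 3-q->1 3-p->2
step 2: apply R1 at {0↦3, 1↦2, 2↦1}  → |V|=4 |E|=5  E = 1-q->0 1-p->3 2-p->1 3-p->1 3-q->1
step 3: apply R1 at {0↦2, 1↦1, 2↦3}  → |V|=4 |E|=4  E = 1-q->0 1-p->3 3-p->1 3-p->2
halt: no rule applies after step 3
NF edges: [(1, 0, 'q'), (1, 3, 'p'), (3, 1, 'p'), (3, 2, 'p')]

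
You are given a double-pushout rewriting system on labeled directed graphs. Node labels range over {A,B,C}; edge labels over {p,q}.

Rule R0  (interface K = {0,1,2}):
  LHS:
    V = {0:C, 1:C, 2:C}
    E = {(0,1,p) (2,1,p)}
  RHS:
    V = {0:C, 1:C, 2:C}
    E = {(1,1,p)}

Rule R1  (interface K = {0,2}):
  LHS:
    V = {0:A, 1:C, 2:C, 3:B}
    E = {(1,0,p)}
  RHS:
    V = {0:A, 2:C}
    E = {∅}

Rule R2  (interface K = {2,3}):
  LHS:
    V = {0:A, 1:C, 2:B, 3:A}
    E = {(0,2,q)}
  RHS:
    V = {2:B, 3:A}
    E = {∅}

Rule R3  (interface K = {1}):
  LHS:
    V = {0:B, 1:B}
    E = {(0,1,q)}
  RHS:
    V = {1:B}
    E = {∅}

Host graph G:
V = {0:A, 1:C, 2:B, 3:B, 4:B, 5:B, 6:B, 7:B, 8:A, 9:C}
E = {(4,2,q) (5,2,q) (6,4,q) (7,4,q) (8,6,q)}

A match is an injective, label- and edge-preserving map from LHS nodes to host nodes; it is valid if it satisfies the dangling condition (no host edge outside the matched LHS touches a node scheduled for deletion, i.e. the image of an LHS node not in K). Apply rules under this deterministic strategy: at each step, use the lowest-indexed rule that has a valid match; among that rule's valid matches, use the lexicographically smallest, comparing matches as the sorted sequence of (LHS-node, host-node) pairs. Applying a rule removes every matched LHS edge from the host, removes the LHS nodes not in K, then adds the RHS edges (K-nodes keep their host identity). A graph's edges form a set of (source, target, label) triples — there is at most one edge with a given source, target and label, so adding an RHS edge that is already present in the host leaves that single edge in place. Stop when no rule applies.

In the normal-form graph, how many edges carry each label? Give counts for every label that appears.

[0] host  ⇒  10 nodes, 5 edges  {4-q->2 5-q->2 6-q->4 7-q->4 8-q->6}
[1] R2 @ {0↦8, 1↦1, 2↦6, 3↦0}  ⇒  8 nodes, 4 edges  {4-q->2 5-q->2 6-q->4 7-q->4}
[2] R3 @ {0↦5, 1↦2}  ⇒  7 nodes, 3 edges  {4-q->2 6-q->4 7-q->4}
[3] R3 @ {0↦6, 1↦4}  ⇒  6 nodes, 2 edges  {4-q->2 7-q->4}
[4] R3 @ {0↦7, 1↦4}  ⇒  5 nodes, 1 edges  {4-q->2}
[5] R3 @ {0↦4, 1↦2}  ⇒  4 nodes, 0 edges  {∅}
halt: no rule applies after step 5
NF edges: []

Answer: (no edges)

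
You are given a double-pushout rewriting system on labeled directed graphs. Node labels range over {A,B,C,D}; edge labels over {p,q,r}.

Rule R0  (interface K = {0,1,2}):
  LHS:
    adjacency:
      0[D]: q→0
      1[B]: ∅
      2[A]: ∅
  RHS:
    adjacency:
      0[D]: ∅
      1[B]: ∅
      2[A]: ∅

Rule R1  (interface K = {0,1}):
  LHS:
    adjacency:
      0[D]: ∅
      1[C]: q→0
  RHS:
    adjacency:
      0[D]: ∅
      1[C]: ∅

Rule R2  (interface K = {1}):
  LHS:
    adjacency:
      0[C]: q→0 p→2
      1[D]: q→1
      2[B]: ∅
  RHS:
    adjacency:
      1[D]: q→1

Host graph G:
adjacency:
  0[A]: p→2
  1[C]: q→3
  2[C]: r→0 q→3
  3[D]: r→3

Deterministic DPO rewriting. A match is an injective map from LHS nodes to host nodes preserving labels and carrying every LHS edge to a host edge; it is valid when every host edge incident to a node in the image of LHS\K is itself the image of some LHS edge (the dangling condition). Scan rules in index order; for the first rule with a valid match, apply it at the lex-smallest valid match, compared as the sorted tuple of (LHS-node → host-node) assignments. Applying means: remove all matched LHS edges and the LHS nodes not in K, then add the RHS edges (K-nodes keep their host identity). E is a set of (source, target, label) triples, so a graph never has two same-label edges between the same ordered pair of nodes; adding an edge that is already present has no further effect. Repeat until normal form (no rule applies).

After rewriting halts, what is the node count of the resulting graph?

[0] host  ⇒  4 nodes, 5 edges  {0-p->2 1-q->3 2-r->0 2-q->3 3-r->3}
[1] R1 @ {0↦3, 1↦1}  ⇒  4 nodes, 4 edges  {0-p->2 2-r->0 2-q->3 3-r->3}
[2] R1 @ {0↦3, 1↦2}  ⇒  4 nodes, 3 edges  {0-p->2 2-r->0 3-r->3}
normal form: no rule applies after step 2
NF nodes: {0:A, 1:C, 2:C, 3:D}

Answer: 4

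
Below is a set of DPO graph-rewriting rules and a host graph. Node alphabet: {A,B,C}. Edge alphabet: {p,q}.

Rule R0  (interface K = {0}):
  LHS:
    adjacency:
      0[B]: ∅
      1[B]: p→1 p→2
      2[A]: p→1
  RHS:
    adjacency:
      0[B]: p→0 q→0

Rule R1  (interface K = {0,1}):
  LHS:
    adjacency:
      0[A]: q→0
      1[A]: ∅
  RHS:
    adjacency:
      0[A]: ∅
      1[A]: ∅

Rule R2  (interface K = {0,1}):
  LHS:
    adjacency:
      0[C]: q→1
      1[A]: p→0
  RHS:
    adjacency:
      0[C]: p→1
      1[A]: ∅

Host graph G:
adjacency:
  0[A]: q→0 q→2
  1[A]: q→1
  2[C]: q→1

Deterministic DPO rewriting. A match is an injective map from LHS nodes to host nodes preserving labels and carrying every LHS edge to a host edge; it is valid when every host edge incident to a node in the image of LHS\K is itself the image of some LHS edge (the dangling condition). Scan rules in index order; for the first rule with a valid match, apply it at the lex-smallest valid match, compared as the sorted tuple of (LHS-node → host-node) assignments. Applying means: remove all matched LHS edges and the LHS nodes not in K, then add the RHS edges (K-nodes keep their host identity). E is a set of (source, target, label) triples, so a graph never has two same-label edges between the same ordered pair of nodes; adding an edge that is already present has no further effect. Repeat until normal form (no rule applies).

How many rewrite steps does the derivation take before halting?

start.  V:3 E:4  edges: 0-q->0 0-q->2 1-q->1 2-q->1
1. fire R1 via {0↦0, 1↦1}  →  V:3 E:3  edges: 0-q->2 1-q->1 2-q->1
2. fire R1 via {0↦1, 1↦0}  →  V:3 E:2  edges: 0-q->2 2-q->1
halt: no rule applies after step 2

Answer: 2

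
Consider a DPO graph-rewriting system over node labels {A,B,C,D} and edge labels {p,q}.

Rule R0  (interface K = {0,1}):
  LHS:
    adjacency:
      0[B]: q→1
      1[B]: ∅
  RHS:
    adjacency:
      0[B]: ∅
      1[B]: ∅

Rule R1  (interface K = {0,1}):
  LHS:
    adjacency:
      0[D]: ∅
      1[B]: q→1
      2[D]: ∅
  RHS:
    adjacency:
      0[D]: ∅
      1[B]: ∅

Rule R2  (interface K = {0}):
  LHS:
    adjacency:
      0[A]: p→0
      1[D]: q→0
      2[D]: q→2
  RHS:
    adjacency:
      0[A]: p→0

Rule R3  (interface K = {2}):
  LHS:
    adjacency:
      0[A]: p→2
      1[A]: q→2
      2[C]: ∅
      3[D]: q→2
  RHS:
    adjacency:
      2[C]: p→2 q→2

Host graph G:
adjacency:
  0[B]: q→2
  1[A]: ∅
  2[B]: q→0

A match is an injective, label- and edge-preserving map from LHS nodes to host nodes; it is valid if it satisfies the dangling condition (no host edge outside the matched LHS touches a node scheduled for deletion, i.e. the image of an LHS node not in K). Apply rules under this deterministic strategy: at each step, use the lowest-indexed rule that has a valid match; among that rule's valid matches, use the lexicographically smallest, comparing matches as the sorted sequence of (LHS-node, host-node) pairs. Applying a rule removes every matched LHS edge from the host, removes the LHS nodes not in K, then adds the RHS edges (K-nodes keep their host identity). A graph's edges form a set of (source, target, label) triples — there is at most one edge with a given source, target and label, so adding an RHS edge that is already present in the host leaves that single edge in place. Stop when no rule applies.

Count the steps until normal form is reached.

start.  V:3 E:2  edges: 0-q->2 2-q->0
1. fire R0 via {0↦0, 1↦2}  →  V:3 E:1  edges: 2-q->0
2. fire R0 via {0↦2, 1↦0}  →  V:3 E:0  edges: ∅
normal form: no rule applies after step 2

Answer: 2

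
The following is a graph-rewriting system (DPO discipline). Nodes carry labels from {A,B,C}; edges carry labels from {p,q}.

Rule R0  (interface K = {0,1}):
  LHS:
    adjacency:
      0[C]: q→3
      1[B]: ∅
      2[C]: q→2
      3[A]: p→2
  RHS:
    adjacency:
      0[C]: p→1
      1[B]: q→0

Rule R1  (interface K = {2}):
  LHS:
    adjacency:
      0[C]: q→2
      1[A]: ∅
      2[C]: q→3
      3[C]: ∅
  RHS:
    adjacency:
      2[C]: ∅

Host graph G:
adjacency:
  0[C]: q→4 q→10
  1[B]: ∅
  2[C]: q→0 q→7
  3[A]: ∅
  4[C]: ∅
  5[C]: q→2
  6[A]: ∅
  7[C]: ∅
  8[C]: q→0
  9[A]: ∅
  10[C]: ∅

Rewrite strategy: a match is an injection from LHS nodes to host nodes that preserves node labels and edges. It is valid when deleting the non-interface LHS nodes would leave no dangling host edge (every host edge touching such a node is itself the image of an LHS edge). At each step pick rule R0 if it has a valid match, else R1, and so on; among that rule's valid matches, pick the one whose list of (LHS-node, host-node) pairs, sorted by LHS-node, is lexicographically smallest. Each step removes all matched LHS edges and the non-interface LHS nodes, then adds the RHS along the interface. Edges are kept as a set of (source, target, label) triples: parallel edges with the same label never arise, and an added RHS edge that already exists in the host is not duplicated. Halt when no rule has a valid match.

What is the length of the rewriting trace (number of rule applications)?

Answer: 3

Steps:
initial: |V|=11 |E|=6  E = 0-q->4 0-q->10 2-q->0 2-q->7 5-q->2 8-q->0
step 1: apply R1 at {0↦5, 1↦3, 2↦2, 3↦7}  → |V|=8 |E|=4  E = 0-q->4 0-q->10 2-q->0 8-q->0
step 2: apply R1 at {0↦2, 1↦6, 2↦0, 3↦4}  → |V|=5 |E|=2  E = 0-q->10 8-q->0
step 3: apply R1 at {0↦8, 1↦9, 2↦0, 3↦10}  → |V|=2 |E|=0  E = ∅
halt: no rule applies after step 3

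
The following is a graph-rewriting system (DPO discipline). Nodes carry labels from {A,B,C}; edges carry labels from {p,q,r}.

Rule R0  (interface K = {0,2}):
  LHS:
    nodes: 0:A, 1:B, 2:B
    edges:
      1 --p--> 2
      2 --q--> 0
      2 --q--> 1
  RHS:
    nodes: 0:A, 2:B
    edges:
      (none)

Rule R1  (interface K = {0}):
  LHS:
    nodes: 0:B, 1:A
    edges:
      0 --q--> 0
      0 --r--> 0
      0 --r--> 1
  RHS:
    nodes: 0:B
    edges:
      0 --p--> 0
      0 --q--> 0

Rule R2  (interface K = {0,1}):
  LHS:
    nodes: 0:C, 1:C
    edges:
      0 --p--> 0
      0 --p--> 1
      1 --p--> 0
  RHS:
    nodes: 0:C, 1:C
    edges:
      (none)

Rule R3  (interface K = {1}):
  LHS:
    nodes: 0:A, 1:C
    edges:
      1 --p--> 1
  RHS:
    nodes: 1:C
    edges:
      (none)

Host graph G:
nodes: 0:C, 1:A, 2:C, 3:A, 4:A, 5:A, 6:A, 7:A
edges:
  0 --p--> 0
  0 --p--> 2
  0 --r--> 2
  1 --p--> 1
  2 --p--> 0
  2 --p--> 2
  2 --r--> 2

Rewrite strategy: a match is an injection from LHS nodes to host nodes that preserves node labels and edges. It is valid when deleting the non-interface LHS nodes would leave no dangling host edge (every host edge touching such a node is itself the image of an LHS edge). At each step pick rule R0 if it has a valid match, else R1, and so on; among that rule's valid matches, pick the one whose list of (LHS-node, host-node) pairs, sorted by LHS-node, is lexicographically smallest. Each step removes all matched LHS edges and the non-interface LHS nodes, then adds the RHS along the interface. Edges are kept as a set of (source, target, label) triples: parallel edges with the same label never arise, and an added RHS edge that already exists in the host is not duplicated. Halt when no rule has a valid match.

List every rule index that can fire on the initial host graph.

R0: no valid match — LHS pattern not found
R1: no valid match — LHS pattern not found
R2: 2 valid matches — {0↦0, 1↦2}, {0↦2, 1↦0}
R3: 10 valid matches — {0↦3, 1↦0}, {0↦3, 1↦2}, {0↦4, 1↦0} (+7 more)

Answer: [R2,R3]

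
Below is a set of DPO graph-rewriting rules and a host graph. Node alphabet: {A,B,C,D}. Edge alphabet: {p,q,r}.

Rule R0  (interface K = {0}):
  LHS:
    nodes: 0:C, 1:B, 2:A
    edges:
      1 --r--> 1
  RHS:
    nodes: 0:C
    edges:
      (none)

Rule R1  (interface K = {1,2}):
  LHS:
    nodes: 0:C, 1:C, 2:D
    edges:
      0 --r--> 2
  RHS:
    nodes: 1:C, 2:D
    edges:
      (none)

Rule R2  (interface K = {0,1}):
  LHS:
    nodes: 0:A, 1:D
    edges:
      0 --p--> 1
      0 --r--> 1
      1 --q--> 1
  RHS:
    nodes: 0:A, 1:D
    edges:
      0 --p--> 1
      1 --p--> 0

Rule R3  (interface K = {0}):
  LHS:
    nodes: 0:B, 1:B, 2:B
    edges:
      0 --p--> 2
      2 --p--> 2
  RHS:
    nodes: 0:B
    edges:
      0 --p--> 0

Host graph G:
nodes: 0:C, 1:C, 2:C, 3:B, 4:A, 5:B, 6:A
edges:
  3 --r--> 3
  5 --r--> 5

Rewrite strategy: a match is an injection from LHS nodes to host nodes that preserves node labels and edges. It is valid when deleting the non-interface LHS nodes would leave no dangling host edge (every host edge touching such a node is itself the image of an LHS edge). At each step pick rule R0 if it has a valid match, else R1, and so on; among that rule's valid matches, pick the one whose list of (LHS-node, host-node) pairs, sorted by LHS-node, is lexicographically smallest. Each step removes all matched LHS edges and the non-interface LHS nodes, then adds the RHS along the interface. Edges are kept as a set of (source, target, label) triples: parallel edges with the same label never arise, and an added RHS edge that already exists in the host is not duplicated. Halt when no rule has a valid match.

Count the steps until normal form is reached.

[0] host  ⇒  7 nodes, 2 edges  {3-r->3 5-r->5}
[1] R0 @ {0↦0, 1↦3, 2↦4}  ⇒  5 nodes, 1 edges  {5-r->5}
[2] R0 @ {0↦0, 1↦5, 2↦6}  ⇒  3 nodes, 0 edges  {∅}
final graph: no rule applies after step 2

Answer: 2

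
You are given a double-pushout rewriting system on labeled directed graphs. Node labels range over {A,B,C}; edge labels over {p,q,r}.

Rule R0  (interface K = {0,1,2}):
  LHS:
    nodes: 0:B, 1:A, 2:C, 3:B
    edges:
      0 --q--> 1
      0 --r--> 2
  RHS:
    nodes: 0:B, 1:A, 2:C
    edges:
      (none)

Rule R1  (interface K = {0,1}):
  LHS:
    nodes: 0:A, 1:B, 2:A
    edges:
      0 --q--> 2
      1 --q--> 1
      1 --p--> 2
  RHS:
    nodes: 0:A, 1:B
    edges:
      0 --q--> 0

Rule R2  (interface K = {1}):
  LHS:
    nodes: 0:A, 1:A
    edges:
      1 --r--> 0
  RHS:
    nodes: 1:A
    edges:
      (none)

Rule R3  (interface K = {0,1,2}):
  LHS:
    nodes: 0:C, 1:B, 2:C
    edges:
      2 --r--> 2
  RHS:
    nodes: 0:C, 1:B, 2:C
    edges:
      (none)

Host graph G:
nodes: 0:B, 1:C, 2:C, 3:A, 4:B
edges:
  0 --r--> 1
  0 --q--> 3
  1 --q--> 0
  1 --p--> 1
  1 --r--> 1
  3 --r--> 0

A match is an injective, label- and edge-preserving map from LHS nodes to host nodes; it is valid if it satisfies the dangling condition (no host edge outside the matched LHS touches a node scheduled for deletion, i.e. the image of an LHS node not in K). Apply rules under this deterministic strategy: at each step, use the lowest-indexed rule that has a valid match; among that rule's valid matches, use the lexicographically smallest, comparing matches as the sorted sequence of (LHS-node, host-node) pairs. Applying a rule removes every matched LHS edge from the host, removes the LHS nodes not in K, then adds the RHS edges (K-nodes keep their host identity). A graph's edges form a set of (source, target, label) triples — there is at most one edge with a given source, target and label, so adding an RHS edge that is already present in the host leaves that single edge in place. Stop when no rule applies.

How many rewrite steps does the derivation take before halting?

start.  V:5 E:6  edges: 0-r->1 0-q->3 1-q->0 1-p->1 1-r->1 3-r->0
1. fire R0 via {0↦0, 1↦3, 2↦1, 3↦4}  →  V:4 E:4  edges: 1-q->0 1-p->1 1-r->1 3-r->0
2. fire R3 via {0↦2, 1↦0, 2↦1}  →  V:4 E:3  edges: 1-q->0 1-p->1 3-r->0
normal form: no rule applies after step 2

Answer: 2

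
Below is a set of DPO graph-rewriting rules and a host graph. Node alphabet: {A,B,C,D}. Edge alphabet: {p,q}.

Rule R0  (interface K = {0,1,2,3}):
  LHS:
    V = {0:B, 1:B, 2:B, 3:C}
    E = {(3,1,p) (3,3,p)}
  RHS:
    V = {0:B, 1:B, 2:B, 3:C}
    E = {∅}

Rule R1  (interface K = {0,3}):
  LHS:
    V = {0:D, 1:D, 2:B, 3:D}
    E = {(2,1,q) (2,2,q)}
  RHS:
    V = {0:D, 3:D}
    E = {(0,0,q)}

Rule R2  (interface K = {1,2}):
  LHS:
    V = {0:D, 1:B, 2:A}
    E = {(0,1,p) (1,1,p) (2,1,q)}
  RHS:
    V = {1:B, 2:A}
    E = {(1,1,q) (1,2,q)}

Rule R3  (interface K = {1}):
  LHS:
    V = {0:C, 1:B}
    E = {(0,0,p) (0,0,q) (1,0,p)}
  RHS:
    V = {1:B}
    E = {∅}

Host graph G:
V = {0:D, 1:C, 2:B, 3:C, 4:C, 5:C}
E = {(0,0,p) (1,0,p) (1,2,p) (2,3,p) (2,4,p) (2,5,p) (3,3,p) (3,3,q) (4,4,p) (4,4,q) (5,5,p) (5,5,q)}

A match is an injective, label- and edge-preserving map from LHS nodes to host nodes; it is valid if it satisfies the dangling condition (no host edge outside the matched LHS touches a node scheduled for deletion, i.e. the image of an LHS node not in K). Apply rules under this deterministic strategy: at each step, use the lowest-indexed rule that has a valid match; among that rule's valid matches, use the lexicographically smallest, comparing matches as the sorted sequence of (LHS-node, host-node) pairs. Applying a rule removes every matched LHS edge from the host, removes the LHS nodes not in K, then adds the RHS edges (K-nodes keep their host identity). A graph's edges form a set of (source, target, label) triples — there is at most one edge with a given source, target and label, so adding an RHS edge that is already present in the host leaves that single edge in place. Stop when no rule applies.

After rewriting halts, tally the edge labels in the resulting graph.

Answer: p:3

Rewrite trace:
initial: |V|=6 |E|=12  E = 0-p->0 1-p->0 1-p->2 2-p->3 2-p->4 2-p->5 3-p->3 3-q->3 4-p->4 4-q->4 5-p->5 5-q->5
step 1: apply R3 at {0↦3, 1↦2}  → |V|=5 |E|=9  E = 0-p->0 1-p->0 1-p->2 2-p->4 2-p->5 4-p->4 4-q->4 5-p->5 5-q->5
step 2: apply R3 at {0↦4, 1↦2}  → |V|=4 |E|=6  E = 0-p->0 1-p->0 1-p->2 2-p->5 5-p->5 5-q->5
step 3: apply R3 at {0↦5, 1↦2}  → |V|=3 |E|=3  E = 0-p->0 1-p->0 1-p->2
halt: no rule applies after step 3
NF edges: [(0, 0, 'p'), (1, 0, 'p'), (1, 2, 'p')]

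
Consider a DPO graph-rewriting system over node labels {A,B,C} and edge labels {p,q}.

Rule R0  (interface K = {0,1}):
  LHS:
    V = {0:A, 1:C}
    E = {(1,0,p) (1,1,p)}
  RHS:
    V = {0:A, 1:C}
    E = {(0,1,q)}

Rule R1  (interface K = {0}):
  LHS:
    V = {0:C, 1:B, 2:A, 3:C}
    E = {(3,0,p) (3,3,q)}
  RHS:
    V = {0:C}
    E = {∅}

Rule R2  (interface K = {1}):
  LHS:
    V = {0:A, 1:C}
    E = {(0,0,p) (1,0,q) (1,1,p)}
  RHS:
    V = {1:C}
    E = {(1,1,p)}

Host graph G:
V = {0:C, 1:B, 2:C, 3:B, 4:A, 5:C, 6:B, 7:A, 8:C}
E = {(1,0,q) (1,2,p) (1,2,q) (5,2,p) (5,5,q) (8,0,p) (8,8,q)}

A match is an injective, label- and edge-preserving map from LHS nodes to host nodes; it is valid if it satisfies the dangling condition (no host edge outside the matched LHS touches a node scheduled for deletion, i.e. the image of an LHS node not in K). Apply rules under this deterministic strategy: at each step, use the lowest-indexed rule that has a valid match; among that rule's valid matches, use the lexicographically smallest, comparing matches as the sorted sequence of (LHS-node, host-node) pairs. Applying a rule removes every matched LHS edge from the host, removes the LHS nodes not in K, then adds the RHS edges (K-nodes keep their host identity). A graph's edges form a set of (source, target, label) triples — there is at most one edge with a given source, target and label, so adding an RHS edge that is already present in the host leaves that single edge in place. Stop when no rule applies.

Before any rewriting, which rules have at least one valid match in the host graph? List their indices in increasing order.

Answer: [R1]

Rewrite trace:
R0: no valid match — LHS pattern not found
R1: 8 valid matches — {0↦0, 1↦3, 2↦4, 3↦8}, {0↦0, 1↦3, 2↦7, 3↦8}, {0↦0, 1↦6, 2↦4, 3↦8} (+5 more)
R2: no valid match — LHS pattern not found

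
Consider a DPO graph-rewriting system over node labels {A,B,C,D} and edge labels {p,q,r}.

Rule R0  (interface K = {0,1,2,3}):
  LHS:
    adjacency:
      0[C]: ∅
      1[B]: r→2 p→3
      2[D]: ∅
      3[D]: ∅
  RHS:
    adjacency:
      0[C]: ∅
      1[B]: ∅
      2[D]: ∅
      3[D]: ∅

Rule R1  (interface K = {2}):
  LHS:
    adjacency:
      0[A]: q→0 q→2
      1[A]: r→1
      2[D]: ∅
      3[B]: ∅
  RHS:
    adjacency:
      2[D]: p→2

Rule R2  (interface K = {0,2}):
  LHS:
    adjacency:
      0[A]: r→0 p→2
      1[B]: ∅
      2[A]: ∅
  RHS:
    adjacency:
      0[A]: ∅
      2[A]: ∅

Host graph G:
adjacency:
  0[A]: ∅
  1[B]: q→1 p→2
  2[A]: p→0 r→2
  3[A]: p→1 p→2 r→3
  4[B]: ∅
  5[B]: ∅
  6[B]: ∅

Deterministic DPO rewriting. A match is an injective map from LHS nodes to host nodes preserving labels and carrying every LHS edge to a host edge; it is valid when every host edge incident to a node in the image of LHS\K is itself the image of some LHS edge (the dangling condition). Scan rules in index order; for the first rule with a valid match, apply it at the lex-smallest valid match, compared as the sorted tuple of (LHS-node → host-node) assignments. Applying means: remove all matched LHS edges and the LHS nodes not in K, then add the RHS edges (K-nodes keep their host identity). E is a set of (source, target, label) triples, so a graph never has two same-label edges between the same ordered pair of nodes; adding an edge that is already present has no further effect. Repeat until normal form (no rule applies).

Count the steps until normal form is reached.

Answer: 2

Derivation:
start.  V:7 E:7  edges: 1-q->1 1-p->2 2-p->0 2-r->2 3-p->1 3-p->2 3-r->3
1. fire R2 via {0↦2, 1↦4, 2↦0}  →  V:6 E:5  edges: 1-q->1 1-p->2 3-p->1 3-p->2 3-r->3
2. fire R2 via {0↦3, 1↦5, 2↦2}  →  V:5 E:3  edges: 1-q->1 1-p->2 3-p->1
halt: no rule applies after step 2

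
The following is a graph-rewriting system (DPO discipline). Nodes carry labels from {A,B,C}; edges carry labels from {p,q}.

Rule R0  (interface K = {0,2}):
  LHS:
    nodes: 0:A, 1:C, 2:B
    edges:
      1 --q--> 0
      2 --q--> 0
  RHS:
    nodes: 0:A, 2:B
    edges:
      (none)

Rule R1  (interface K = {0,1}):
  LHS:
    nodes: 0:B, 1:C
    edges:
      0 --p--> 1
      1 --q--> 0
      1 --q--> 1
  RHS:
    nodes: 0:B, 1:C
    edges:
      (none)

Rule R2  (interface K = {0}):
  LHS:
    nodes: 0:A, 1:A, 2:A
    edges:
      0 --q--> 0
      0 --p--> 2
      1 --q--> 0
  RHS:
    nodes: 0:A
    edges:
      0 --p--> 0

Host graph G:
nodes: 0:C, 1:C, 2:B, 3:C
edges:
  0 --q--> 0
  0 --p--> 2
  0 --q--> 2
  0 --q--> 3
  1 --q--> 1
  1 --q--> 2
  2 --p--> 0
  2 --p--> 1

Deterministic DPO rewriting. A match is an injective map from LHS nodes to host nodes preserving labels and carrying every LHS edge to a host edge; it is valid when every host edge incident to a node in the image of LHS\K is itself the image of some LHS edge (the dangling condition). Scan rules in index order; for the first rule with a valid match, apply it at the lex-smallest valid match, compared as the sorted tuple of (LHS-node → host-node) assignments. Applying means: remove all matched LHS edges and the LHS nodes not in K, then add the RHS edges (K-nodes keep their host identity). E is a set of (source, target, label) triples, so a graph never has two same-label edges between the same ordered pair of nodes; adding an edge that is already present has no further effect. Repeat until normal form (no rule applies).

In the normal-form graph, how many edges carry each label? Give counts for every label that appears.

start.  V:4 E:8  edges: 0-q->0 0-p->2 0-q->2 0-q->3 1-q->1 1-q->2 2-p->0 2-p->1
1. fire R1 via {0↦2, 1↦0}  →  V:4 E:5  edges: 0-p->2 0-q->3 1-q->1 1-q->2 2-p->1
2. fire R1 via {0↦2, 1↦1}  →  V:4 E:2  edges: 0-p->2 0-q->3
normal form: no rule applies after step 2
NF edges: [(0, 2, 'p'), (0, 3, 'q')]

Answer: p:1 q:1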